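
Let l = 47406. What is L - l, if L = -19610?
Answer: -67016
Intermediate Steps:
L - l = -19610 - 1*47406 = -19610 - 47406 = -67016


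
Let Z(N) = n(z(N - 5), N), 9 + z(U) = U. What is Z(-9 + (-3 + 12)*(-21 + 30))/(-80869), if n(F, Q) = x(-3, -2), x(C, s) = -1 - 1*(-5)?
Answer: -4/80869 ≈ -4.9463e-5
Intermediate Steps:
z(U) = -9 + U
x(C, s) = 4 (x(C, s) = -1 + 5 = 4)
n(F, Q) = 4
Z(N) = 4
Z(-9 + (-3 + 12)*(-21 + 30))/(-80869) = 4/(-80869) = 4*(-1/80869) = -4/80869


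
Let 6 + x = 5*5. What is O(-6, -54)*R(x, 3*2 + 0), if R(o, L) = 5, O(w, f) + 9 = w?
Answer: -75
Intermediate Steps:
O(w, f) = -9 + w
x = 19 (x = -6 + 5*5 = -6 + 25 = 19)
O(-6, -54)*R(x, 3*2 + 0) = (-9 - 6)*5 = -15*5 = -75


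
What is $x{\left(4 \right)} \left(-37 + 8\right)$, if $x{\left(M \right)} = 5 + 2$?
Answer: $-203$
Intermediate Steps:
$x{\left(M \right)} = 7$
$x{\left(4 \right)} \left(-37 + 8\right) = 7 \left(-37 + 8\right) = 7 \left(-29\right) = -203$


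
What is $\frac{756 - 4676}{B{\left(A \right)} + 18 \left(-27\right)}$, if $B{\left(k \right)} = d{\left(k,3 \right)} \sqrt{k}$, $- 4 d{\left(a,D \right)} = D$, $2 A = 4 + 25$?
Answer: $\frac{6773760}{839779} - \frac{15680 \sqrt{58}}{2519337} \approx 8.0187$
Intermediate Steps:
$A = \frac{29}{2}$ ($A = \frac{4 + 25}{2} = \frac{1}{2} \cdot 29 = \frac{29}{2} \approx 14.5$)
$d{\left(a,D \right)} = - \frac{D}{4}$
$B{\left(k \right)} = - \frac{3 \sqrt{k}}{4}$ ($B{\left(k \right)} = \left(- \frac{1}{4}\right) 3 \sqrt{k} = - \frac{3 \sqrt{k}}{4}$)
$\frac{756 - 4676}{B{\left(A \right)} + 18 \left(-27\right)} = \frac{756 - 4676}{- \frac{3 \sqrt{\frac{29}{2}}}{4} + 18 \left(-27\right)} = - \frac{3920}{- \frac{3 \frac{\sqrt{58}}{2}}{4} - 486} = - \frac{3920}{- \frac{3 \sqrt{58}}{8} - 486} = - \frac{3920}{-486 - \frac{3 \sqrt{58}}{8}}$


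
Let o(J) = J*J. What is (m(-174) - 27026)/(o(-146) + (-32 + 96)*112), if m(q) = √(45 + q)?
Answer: -13513/14242 + I*√129/28484 ≈ -0.94881 + 0.00039874*I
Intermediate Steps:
o(J) = J²
(m(-174) - 27026)/(o(-146) + (-32 + 96)*112) = (√(45 - 174) - 27026)/((-146)² + (-32 + 96)*112) = (√(-129) - 27026)/(21316 + 64*112) = (I*√129 - 27026)/(21316 + 7168) = (-27026 + I*√129)/28484 = (-27026 + I*√129)*(1/28484) = -13513/14242 + I*√129/28484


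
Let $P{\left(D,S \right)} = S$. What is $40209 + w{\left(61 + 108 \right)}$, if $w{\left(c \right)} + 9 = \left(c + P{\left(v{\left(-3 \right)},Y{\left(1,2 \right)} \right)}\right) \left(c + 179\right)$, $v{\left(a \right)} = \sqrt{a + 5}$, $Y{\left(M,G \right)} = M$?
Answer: $99360$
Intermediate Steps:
$v{\left(a \right)} = \sqrt{5 + a}$
$w{\left(c \right)} = -9 + \left(1 + c\right) \left(179 + c\right)$ ($w{\left(c \right)} = -9 + \left(c + 1\right) \left(c + 179\right) = -9 + \left(1 + c\right) \left(179 + c\right)$)
$40209 + w{\left(61 + 108 \right)} = 40209 + \left(170 + \left(61 + 108\right)^{2} + 180 \left(61 + 108\right)\right) = 40209 + \left(170 + 169^{2} + 180 \cdot 169\right) = 40209 + \left(170 + 28561 + 30420\right) = 40209 + 59151 = 99360$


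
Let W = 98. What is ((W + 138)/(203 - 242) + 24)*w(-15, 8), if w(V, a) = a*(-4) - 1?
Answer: -7700/13 ≈ -592.31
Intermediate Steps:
w(V, a) = -1 - 4*a (w(V, a) = -4*a - 1 = -1 - 4*a)
((W + 138)/(203 - 242) + 24)*w(-15, 8) = ((98 + 138)/(203 - 242) + 24)*(-1 - 4*8) = (236/(-39) + 24)*(-1 - 32) = (236*(-1/39) + 24)*(-33) = (-236/39 + 24)*(-33) = (700/39)*(-33) = -7700/13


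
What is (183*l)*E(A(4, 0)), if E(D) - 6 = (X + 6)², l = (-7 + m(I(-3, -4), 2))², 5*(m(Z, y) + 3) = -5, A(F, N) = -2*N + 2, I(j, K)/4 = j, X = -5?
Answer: 155001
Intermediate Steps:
I(j, K) = 4*j
A(F, N) = 2 - 2*N
m(Z, y) = -4 (m(Z, y) = -3 + (⅕)*(-5) = -3 - 1 = -4)
l = 121 (l = (-7 - 4)² = (-11)² = 121)
E(D) = 7 (E(D) = 6 + (-5 + 6)² = 6 + 1² = 6 + 1 = 7)
(183*l)*E(A(4, 0)) = (183*121)*7 = 22143*7 = 155001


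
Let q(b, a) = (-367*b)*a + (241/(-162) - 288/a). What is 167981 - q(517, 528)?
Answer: 178824011909/1782 ≈ 1.0035e+8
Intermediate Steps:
q(b, a) = -241/162 - 288/a - 367*a*b (q(b, a) = -367*a*b + (241*(-1/162) - 288/a) = -367*a*b + (-241/162 - 288/a) = -241/162 - 288/a - 367*a*b)
167981 - q(517, 528) = 167981 - (-241/162 - 288/528 - 367*528*517) = 167981 - (-241/162 - 288*1/528 - 100182192) = 167981 - (-241/162 - 6/11 - 100182192) = 167981 - 1*(-178524669767/1782) = 167981 + 178524669767/1782 = 178824011909/1782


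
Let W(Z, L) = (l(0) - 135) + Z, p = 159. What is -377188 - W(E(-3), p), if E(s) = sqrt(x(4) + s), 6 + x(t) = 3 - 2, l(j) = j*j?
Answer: -377053 - 2*I*sqrt(2) ≈ -3.7705e+5 - 2.8284*I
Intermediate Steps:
l(j) = j**2
x(t) = -5 (x(t) = -6 + (3 - 2) = -6 + 1 = -5)
E(s) = sqrt(-5 + s)
W(Z, L) = -135 + Z (W(Z, L) = (0**2 - 135) + Z = (0 - 135) + Z = -135 + Z)
-377188 - W(E(-3), p) = -377188 - (-135 + sqrt(-5 - 3)) = -377188 - (-135 + sqrt(-8)) = -377188 - (-135 + 2*I*sqrt(2)) = -377188 + (135 - 2*I*sqrt(2)) = -377053 - 2*I*sqrt(2)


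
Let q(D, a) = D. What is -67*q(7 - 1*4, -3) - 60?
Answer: -261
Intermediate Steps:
-67*q(7 - 1*4, -3) - 60 = -67*(7 - 1*4) - 60 = -67*(7 - 4) - 60 = -67*3 - 60 = -201 - 60 = -261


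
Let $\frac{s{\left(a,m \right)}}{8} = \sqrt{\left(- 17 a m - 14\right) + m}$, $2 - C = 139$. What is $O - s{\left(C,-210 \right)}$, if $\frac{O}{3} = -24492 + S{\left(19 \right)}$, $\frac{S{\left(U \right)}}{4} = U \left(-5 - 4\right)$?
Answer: $-75528 - 56 i \sqrt{9986} \approx -75528.0 - 5596.1 i$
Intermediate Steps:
$C = -137$ ($C = 2 - 139 = -137$)
$s{\left(a,m \right)} = 8 \sqrt{-14 + m - 17 a m}$ ($s{\left(a,m \right)} = 8 \sqrt{\left(- 17 a m - 14\right) + m} = 8 \sqrt{\left(-14 - 17 a m\right) + m} = 8 \sqrt{-14 + m - 17 a m}$)
$S{\left(U \right)} = - 36 U$ ($S{\left(U \right)} = 4 U \left(-5 - 4\right) = 4 U \left(-9\right) = 4 \left(- 9 U\right) = - 36 U$)
$O = -75528$ ($O = 3 \left(-24492 - 684\right) = 3 \left(-25176\right) = -75528$)
$O - s{\left(C,-210 \right)} = -75528 - 8 \sqrt{-14 - 210 - \left(-2329\right) \left(-210\right)} = -75528 - 8 \sqrt{-14 - 210 - 489090} = -75528 - 8 \sqrt{-489314} = -75528 - 8 \cdot 7 i \sqrt{9986} = -75528 - 56 i \sqrt{9986}$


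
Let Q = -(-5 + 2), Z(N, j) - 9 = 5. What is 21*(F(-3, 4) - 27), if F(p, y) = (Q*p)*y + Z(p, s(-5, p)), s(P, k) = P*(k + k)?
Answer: -1029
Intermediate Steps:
s(P, k) = 2*P*k (s(P, k) = P*(2*k) = 2*P*k)
Z(N, j) = 14 (Z(N, j) = 9 + 5 = 14)
Q = 3 (Q = -1*(-3) = 3)
F(p, y) = 14 + 3*p*y (F(p, y) = (3*p)*y + 14 = 3*p*y + 14 = 14 + 3*p*y)
21*(F(-3, 4) - 27) = 21*((14 + 3*(-3)*4) - 27) = 21*((14 - 36) - 27) = 21*(-22 - 27) = 21*(-49) = -1029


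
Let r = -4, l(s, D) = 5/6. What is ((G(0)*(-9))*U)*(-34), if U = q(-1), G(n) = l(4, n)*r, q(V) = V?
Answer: 1020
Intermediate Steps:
l(s, D) = ⅚ (l(s, D) = 5*(⅙) = ⅚)
G(n) = -10/3 (G(n) = (⅚)*(-4) = -10/3)
U = -1
((G(0)*(-9))*U)*(-34) = (-10/3*(-9)*(-1))*(-34) = (30*(-1))*(-34) = -30*(-34) = 1020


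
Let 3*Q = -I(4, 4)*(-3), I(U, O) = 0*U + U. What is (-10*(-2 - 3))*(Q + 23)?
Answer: 1350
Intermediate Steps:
I(U, O) = U (I(U, O) = 0 + U = U)
Q = 4 (Q = (-1*4*(-3))/3 = (-4*(-3))/3 = (1/3)*12 = 4)
(-10*(-2 - 3))*(Q + 23) = (-10*(-2 - 3))*(4 + 23) = -10*(-5)*27 = 50*27 = 1350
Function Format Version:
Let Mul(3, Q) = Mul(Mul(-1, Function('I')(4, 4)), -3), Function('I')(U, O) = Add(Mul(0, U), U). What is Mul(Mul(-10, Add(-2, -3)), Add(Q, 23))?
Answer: 1350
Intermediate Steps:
Function('I')(U, O) = U (Function('I')(U, O) = Add(0, U) = U)
Q = 4 (Q = Mul(Rational(1, 3), Mul(Mul(-1, 4), -3)) = Mul(Rational(1, 3), Mul(-4, -3)) = Mul(Rational(1, 3), 12) = 4)
Mul(Mul(-10, Add(-2, -3)), Add(Q, 23)) = Mul(Mul(-10, Add(-2, -3)), Add(4, 23)) = Mul(Mul(-10, -5), 27) = Mul(50, 27) = 1350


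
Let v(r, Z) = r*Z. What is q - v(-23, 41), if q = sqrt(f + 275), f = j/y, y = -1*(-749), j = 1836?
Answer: 943 + sqrt(155650439)/749 ≈ 959.66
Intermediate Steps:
y = 749
v(r, Z) = Z*r
f = 1836/749 ≈ 2.4513
q = sqrt(155650439)/749 (q = sqrt(1836/749 + 275) = sqrt(207811/749) = sqrt(155650439)/749 ≈ 16.657)
q - v(-23, 41) = sqrt(155650439)/749 - 41*(-23) = sqrt(155650439)/749 - 1*(-943) = sqrt(155650439)/749 + 943 = 943 + sqrt(155650439)/749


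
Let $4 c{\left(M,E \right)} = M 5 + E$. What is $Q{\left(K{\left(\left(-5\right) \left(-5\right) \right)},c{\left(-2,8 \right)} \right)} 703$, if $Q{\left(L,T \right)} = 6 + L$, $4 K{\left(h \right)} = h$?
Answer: $\frac{34447}{4} \approx 8611.8$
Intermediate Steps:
$c{\left(M,E \right)} = \frac{E}{4} + \frac{5 M}{4}$ ($c{\left(M,E \right)} = \frac{M 5 + E}{4} = \frac{5 M + E}{4} = \frac{E + 5 M}{4} = \frac{E}{4} + \frac{5 M}{4}$)
$K{\left(h \right)} = \frac{h}{4}$
$Q{\left(K{\left(\left(-5\right) \left(-5\right) \right)},c{\left(-2,8 \right)} \right)} 703 = \left(6 + \frac{\left(-5\right) \left(-5\right)}{4}\right) 703 = \left(6 + \frac{1}{4} \cdot 25\right) 703 = \left(6 + \frac{25}{4}\right) 703 = \frac{49}{4} \cdot 703 = \frac{34447}{4}$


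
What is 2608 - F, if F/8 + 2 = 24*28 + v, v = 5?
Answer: -2792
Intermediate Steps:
F = 5400 (F = -16 + 8*(24*28 + 5) = -16 + 8*(672 + 5) = -16 + 8*677 = -16 + 5416 = 5400)
2608 - F = 2608 - 1*5400 = 2608 - 5400 = -2792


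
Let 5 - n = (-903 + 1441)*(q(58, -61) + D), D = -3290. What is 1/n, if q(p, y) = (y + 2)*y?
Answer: -1/166237 ≈ -6.0155e-6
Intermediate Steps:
q(p, y) = y*(2 + y) (q(p, y) = (2 + y)*y = y*(2 + y))
n = -166237 (n = 5 - (-903 + 1441)*(-61*(2 - 61) - 3290) = 5 - 538*(-61*(-59) - 3290) = 5 - 538*(3599 - 3290) = 5 - 538*309 = 5 - 1*166242 = 5 - 166242 = -166237)
1/n = 1/(-166237) = -1/166237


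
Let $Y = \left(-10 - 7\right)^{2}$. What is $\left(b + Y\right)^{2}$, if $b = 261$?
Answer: $302500$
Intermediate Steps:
$Y = 289$ ($Y = \left(-17\right)^{2} = 289$)
$\left(b + Y\right)^{2} = \left(261 + 289\right)^{2} = 550^{2} = 302500$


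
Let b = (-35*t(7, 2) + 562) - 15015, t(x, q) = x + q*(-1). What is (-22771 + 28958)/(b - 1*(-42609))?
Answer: 6187/27981 ≈ 0.22111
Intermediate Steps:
t(x, q) = x - q
b = -14628 (b = (-35*(7 - 1*2) + 562) - 15015 = (-35*(7 - 2) + 562) - 15015 = (-35*5 + 562) - 15015 = (-175 + 562) - 15015 = 387 - 15015 = -14628)
(-22771 + 28958)/(b - 1*(-42609)) = (-22771 + 28958)/(-14628 - 1*(-42609)) = 6187/(-14628 + 42609) = 6187/27981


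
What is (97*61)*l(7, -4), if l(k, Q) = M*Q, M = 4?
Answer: -94672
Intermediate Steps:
l(k, Q) = 4*Q
(97*61)*l(7, -4) = (97*61)*(4*(-4)) = 5917*(-16) = -94672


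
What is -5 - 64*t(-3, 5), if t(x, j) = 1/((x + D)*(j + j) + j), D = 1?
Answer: -11/15 ≈ -0.73333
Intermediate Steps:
t(x, j) = 1/(j + 2*j*(1 + x)) (t(x, j) = 1/((x + 1)*(j + j) + j) = 1/((1 + x)*(2*j) + j) = 1/(2*j*(1 + x) + j) = 1/(j + 2*j*(1 + x)))
-5 - 64*t(-3, 5) = -5 - 64/(5*(3 + 2*(-3))) = -5 - 64/(5*(3 - 6)) = -5 - 64/(5*(-3)) = -5 - 64*(-1)/(5*3) = -5 - 64*(-1/15) = -5 + 64/15 = -11/15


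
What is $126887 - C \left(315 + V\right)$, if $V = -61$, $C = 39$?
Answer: $116981$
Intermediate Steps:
$126887 - C \left(315 + V\right) = 126887 - 39 \left(315 - 61\right) = 126887 - 39 \cdot 254 = 126887 - 9906 = 116981$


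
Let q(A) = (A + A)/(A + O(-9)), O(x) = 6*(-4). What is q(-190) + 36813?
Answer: 3939181/107 ≈ 36815.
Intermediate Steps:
O(x) = -24
q(A) = 2*A/(-24 + A) (q(A) = (A + A)/(A - 24) = (2*A)/(-24 + A) = 2*A/(-24 + A))
q(-190) + 36813 = 2*(-190)/(-24 - 190) + 36813 = 2*(-190)/(-214) + 36813 = 2*(-190)*(-1/214) + 36813 = 190/107 + 36813 = 3939181/107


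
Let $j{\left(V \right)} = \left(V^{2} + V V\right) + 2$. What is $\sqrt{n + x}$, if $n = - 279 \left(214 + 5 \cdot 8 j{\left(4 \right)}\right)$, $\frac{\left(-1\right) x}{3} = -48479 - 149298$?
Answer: $\sqrt{154185} \approx 392.66$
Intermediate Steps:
$j{\left(V \right)} = 2 + 2 V^{2}$ ($j{\left(V \right)} = \left(V^{2} + V^{2}\right) + 2 = 2 V^{2} + 2 = 2 + 2 V^{2}$)
$x = 593331$ ($x = - 3 \left(-48479 - 149298\right) = \left(-3\right) \left(-197777\right) = 593331$)
$n = -439146$ ($n = - 279 \left(214 + 5 \cdot 8 \left(2 + 2 \cdot 4^{2}\right)\right) = - 279 \left(214 + 40 \left(2 + 2 \cdot 16\right)\right) = - 279 \left(214 + 40 \left(2 + 32\right)\right) = - 279 \left(214 + 40 \cdot 34\right) = - 279 \left(214 + 1360\right) = \left(-279\right) 1574 = -439146$)
$\sqrt{n + x} = \sqrt{-439146 + 593331} = \sqrt{154185}$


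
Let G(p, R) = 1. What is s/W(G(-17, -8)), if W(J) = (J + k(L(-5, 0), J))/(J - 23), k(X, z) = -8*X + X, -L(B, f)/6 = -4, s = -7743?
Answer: -170346/167 ≈ -1020.0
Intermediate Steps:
L(B, f) = 24 (L(B, f) = -6*(-4) = 24)
k(X, z) = -7*X
W(J) = (-168 + J)/(-23 + J) (W(J) = (J - 7*24)/(J - 23) = (J - 168)/(-23 + J) = (-168 + J)/(-23 + J))
s/W(G(-17, -8)) = -7743*(-23 + 1)/(-168 + 1) = -7743/(-167/(-22)) = -7743/((-1/22*(-167))) = -7743/167/22 = -7743*22/167 = -170346/167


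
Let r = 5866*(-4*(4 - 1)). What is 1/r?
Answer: -1/70392 ≈ -1.4206e-5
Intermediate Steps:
r = -70392 (r = 5866*(-4*3) = 5866*(-12) = -70392)
1/r = 1/(-70392) = -1/70392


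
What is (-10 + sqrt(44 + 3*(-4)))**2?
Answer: 132 - 80*sqrt(2) ≈ 18.863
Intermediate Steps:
(-10 + sqrt(44 + 3*(-4)))**2 = (-10 + sqrt(44 - 12))**2 = (-10 + sqrt(32))**2 = (-10 + 4*sqrt(2))**2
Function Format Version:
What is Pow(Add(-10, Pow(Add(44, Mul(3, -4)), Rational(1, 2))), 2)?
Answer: Add(132, Mul(-80, Pow(2, Rational(1, 2)))) ≈ 18.863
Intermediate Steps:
Pow(Add(-10, Pow(Add(44, Mul(3, -4)), Rational(1, 2))), 2) = Pow(Add(-10, Pow(Add(44, -12), Rational(1, 2))), 2) = Pow(Add(-10, Pow(32, Rational(1, 2))), 2) = Pow(Add(-10, Mul(4, Pow(2, Rational(1, 2)))), 2)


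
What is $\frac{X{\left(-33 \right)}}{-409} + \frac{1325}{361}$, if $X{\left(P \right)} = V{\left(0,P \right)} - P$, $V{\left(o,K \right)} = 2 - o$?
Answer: $\frac{529290}{147649} \approx 3.5848$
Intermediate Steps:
$X{\left(P \right)} = 2 - P$ ($X{\left(P \right)} = \left(2 - 0\right) - P = \left(2 + 0\right) - P = 2 - P$)
$\frac{X{\left(-33 \right)}}{-409} + \frac{1325}{361} = \frac{2 - -33}{-409} + \frac{1325}{361} = \left(2 + 33\right) \left(- \frac{1}{409}\right) + 1325 \cdot \frac{1}{361} = 35 \left(- \frac{1}{409}\right) + \frac{1325}{361} = - \frac{35}{409} + \frac{1325}{361} = \frac{529290}{147649}$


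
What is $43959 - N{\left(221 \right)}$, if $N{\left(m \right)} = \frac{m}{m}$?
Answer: $43958$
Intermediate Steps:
$N{\left(m \right)} = 1$
$43959 - N{\left(221 \right)} = 43959 - 1 = 43958$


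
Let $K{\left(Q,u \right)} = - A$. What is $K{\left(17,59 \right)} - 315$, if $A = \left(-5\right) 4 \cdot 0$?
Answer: $-315$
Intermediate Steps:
$A = 0$ ($A = \left(-20\right) 0 = 0$)
$K{\left(Q,u \right)} = 0$ ($K{\left(Q,u \right)} = \left(-1\right) 0 = 0$)
$K{\left(17,59 \right)} - 315 = 0 - 315 = -315$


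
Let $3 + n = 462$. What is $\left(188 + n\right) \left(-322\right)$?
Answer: $-208334$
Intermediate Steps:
$n = 459$ ($n = -3 + 462 = 459$)
$\left(188 + n\right) \left(-322\right) = \left(188 + 459\right) \left(-322\right) = 647 \left(-322\right) = -208334$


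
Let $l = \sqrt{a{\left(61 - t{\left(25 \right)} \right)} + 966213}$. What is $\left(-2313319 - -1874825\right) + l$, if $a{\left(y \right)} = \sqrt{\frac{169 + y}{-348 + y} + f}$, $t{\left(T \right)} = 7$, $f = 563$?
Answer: $-438494 + \frac{\sqrt{1704399732 + 42 \sqrt{991794}}}{42} \approx -4.3751 \cdot 10^{5}$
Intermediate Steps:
$a{\left(y \right)} = \sqrt{563 + \frac{169 + y}{-348 + y}}$ ($a{\left(y \right)} = \sqrt{\frac{169 + y}{-348 + y} + 563} = \sqrt{563 + \frac{169 + y}{-348 + y}}$)
$l = \sqrt{966213 + \frac{\sqrt{991794}}{42}}$ ($l = \sqrt{\sqrt{47} \sqrt{\frac{-4165 + 12 \left(61 - 7\right)}{-348 + \left(61 - 7\right)}} + 966213} = \sqrt{\sqrt{47} \sqrt{\frac{-4165 + 12 \cdot 54}{-348 + 54}} + 966213} = \sqrt{\sqrt{47} \sqrt{\frac{-4165 + 648}{-294}} + 966213} = \sqrt{\sqrt{47} \sqrt{\left(- \frac{1}{294}\right) \left(-3517\right)} + 966213} = \sqrt{\sqrt{47} \sqrt{\frac{3517}{294}} + 966213} = \sqrt{\sqrt{47} \frac{\sqrt{21102}}{42} + 966213} = \sqrt{\frac{\sqrt{991794}}{42} + 966213} = \sqrt{966213 + \frac{\sqrt{991794}}{42}} \approx 982.97$)
$\left(-2313319 - -1874825\right) + l = \left(-2313319 - -1874825\right) + \frac{\sqrt{1704399732 + 42 \sqrt{991794}}}{42} = \left(-2313319 + 1874825\right) + \frac{\sqrt{1704399732 + 42 \sqrt{991794}}}{42} = -438494 + \frac{\sqrt{1704399732 + 42 \sqrt{991794}}}{42}$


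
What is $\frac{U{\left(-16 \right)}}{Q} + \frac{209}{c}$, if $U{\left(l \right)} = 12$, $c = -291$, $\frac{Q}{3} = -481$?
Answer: $- \frac{101693}{139971} \approx -0.72653$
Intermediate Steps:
$Q = -1443$ ($Q = 3 \left(-481\right) = -1443$)
$\frac{U{\left(-16 \right)}}{Q} + \frac{209}{c} = \frac{12}{-1443} + \frac{209}{-291} = 12 \left(- \frac{1}{1443}\right) + 209 \left(- \frac{1}{291}\right) = - \frac{4}{481} - \frac{209}{291} = - \frac{101693}{139971}$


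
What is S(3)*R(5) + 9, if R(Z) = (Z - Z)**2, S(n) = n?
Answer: 9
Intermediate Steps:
R(Z) = 0 (R(Z) = 0**2 = 0)
S(3)*R(5) + 9 = 3*0 + 9 = 0 + 9 = 9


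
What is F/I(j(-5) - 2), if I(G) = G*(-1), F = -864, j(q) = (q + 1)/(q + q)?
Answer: -540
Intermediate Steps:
j(q) = (1 + q)/(2*q) (j(q) = (1 + q)/((2*q)) = (1 + q)*(1/(2*q)) = (1 + q)/(2*q))
I(G) = -G
F/I(j(-5) - 2) = -864*(-1/((½)*(1 - 5)/(-5) - 2)) = -864*(-1/((½)*(-⅕)*(-4) - 2)) = -864*(-1/(⅖ - 2)) = -864/((-1*(-8/5))) = -864/8/5 = -864*5/8 = -540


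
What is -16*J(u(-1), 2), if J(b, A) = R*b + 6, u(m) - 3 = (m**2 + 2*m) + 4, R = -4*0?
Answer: -96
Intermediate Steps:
R = 0
u(m) = 7 + m**2 + 2*m (u(m) = 3 + ((m**2 + 2*m) + 4) = 3 + (4 + m**2 + 2*m) = 7 + m**2 + 2*m)
J(b, A) = 6 (J(b, A) = 0*b + 6 = 0 + 6 = 6)
-16*J(u(-1), 2) = -16*6 = -96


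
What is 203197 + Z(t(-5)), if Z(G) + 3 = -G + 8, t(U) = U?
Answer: 203207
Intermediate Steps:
Z(G) = 5 - G (Z(G) = -3 + (-G + 8) = -3 + (8 - G) = 5 - G)
203197 + Z(t(-5)) = 203197 + (5 - 1*(-5)) = 203197 + (5 + 5) = 203197 + 10 = 203207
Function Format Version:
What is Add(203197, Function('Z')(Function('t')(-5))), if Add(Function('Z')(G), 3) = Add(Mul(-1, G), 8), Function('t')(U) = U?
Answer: 203207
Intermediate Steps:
Function('Z')(G) = Add(5, Mul(-1, G)) (Function('Z')(G) = Add(-3, Add(Mul(-1, G), 8)) = Add(-3, Add(8, Mul(-1, G))) = Add(5, Mul(-1, G)))
Add(203197, Function('Z')(Function('t')(-5))) = Add(203197, Add(5, Mul(-1, -5))) = Add(203197, Add(5, 5)) = Add(203197, 10) = 203207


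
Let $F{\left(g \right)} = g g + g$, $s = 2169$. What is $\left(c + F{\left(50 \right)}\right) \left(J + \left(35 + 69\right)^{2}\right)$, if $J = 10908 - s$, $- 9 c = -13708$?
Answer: $\frac{716847190}{9} \approx 7.965 \cdot 10^{7}$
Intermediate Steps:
$c = \frac{13708}{9}$ ($c = \left(- \frac{1}{9}\right) \left(-13708\right) = \frac{13708}{9} \approx 1523.1$)
$F{\left(g \right)} = g + g^{2}$ ($F{\left(g \right)} = g^{2} + g = g + g^{2}$)
$J = 8739$ ($J = 10908 - 2169 = 8739$)
$\left(c + F{\left(50 \right)}\right) \left(J + \left(35 + 69\right)^{2}\right) = \left(\frac{13708}{9} + 50 \left(1 + 50\right)\right) \left(8739 + \left(35 + 69\right)^{2}\right) = \left(\frac{13708}{9} + 50 \cdot 51\right) \left(8739 + 104^{2}\right) = \left(\frac{13708}{9} + 2550\right) \left(8739 + 10816\right) = \frac{36658}{9} \cdot 19555 = \frac{716847190}{9}$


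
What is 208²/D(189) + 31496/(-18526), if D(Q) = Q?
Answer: 397778060/1750707 ≈ 227.21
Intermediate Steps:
208²/D(189) + 31496/(-18526) = 208²/189 + 31496/(-18526) = 43264*(1/189) + 31496*(-1/18526) = 43264/189 - 15748/9263 = 397778060/1750707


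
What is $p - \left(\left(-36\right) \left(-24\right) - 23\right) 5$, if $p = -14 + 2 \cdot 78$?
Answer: $-4063$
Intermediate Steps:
$p = 142$ ($p = -14 + 156 = 142$)
$p - \left(\left(-36\right) \left(-24\right) - 23\right) 5 = 142 - \left(\left(-36\right) \left(-24\right) - 23\right) 5 = 142 - \left(864 - 23\right) 5 = 142 - 841 \cdot 5 = 142 - 4205 = -4063$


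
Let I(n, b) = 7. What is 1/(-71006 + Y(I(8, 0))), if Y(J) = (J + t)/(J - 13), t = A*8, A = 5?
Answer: -6/426083 ≈ -1.4082e-5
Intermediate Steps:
t = 40 (t = 5*8 = 40)
Y(J) = (40 + J)/(-13 + J) (Y(J) = (J + 40)/(J - 13) = (40 + J)/(-13 + J))
1/(-71006 + Y(I(8, 0))) = 1/(-71006 + (40 + 7)/(-13 + 7)) = 1/(-71006 + 47/(-6)) = 1/(-71006 - ⅙*47) = 1/(-71006 - 47/6) = 1/(-426083/6) = -6/426083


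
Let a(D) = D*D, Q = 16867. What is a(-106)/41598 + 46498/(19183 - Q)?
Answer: 163353865/8028414 ≈ 20.347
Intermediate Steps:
a(D) = D**2
a(-106)/41598 + 46498/(19183 - Q) = (-106)**2/41598 + 46498/(19183 - 1*16867) = 11236*(1/41598) + 46498/(19183 - 16867) = 5618/20799 + 46498/2316 = 5618/20799 + 46498*(1/2316) = 5618/20799 + 23249/1158 = 163353865/8028414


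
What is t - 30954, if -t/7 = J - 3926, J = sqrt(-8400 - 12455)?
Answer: -3472 - 7*I*sqrt(20855) ≈ -3472.0 - 1010.9*I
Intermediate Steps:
J = I*sqrt(20855) (J = sqrt(-20855) = I*sqrt(20855) ≈ 144.41*I)
t = 27482 - 7*I*sqrt(20855) (t = -7*(I*sqrt(20855) - 3926) = -7*(-3926 + I*sqrt(20855)) = 27482 - 7*I*sqrt(20855) ≈ 27482.0 - 1010.9*I)
t - 30954 = (27482 - 7*I*sqrt(20855)) - 30954 = -3472 - 7*I*sqrt(20855)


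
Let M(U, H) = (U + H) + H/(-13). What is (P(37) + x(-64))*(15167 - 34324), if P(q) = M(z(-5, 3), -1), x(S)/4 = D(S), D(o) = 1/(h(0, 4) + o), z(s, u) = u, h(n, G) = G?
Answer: -7509544/195 ≈ -38511.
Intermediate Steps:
M(U, H) = U + 12*H/13 (M(U, H) = (H + U) + H*(-1/13) = (H + U) - H/13 = U + 12*H/13)
D(o) = 1/(4 + o)
x(S) = 4/(4 + S)
P(q) = 27/13 (P(q) = 3 + (12/13)*(-1) = 3 - 12/13 = 27/13)
(P(37) + x(-64))*(15167 - 34324) = (27/13 + 4/(4 - 64))*(15167 - 34324) = (27/13 + 4/(-60))*(-19157) = (27/13 + 4*(-1/60))*(-19157) = (27/13 - 1/15)*(-19157) = (392/195)*(-19157) = -7509544/195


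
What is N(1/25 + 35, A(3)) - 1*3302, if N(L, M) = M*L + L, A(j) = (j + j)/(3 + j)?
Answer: -80798/25 ≈ -3231.9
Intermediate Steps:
A(j) = 2*j/(3 + j) (A(j) = (2*j)/(3 + j) = 2*j/(3 + j))
N(L, M) = L + L*M (N(L, M) = L*M + L = L + L*M)
N(1/25 + 35, A(3)) - 1*3302 = (1/25 + 35)*(1 + 2*3/(3 + 3)) - 1*3302 = (1/25 + 35)*(1 + 2*3/6) - 3302 = 876*(1 + 2*3*(⅙))/25 - 3302 = 876*(1 + 1)/25 - 3302 = (876/25)*2 - 3302 = 1752/25 - 3302 = -80798/25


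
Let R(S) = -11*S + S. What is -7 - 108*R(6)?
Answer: 6473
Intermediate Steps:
R(S) = -10*S
-7 - 108*R(6) = -7 - (-1080)*6 = -7 - 108*(-60) = -7 + 6480 = 6473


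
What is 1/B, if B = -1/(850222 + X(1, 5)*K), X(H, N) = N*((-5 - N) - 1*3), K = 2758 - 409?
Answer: -697537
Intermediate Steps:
K = 2349
X(H, N) = N*(-8 - N) (X(H, N) = N*((-5 - N) - 3) = N*(-8 - N))
B = -1/697537 (B = -1/(850222 - 1*5*(8 + 5)*2349) = -1/(850222 - 1*5*13*2349) = -1/(850222 - 65*2349) = -1/(850222 - 152685) = -1/697537 ≈ -1.4336e-6)
1/B = 1/(-1/697537) = -697537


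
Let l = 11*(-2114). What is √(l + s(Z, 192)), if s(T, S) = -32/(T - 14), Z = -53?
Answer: I*√104385062/67 ≈ 152.49*I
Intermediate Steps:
s(T, S) = -32/(-14 + T)
l = -23254
√(l + s(Z, 192)) = √(-23254 - 32/(-14 - 53)) = √(-23254 - 32/(-67)) = √(-23254 - 32*(-1/67)) = √(-23254 + 32/67) = √(-1557986/67) = I*√104385062/67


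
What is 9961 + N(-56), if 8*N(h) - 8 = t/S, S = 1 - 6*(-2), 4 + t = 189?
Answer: 1036233/104 ≈ 9963.8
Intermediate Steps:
t = 185 (t = -4 + 189 = 185)
S = 13 (S = 1 + 12 = 13)
N(h) = 289/104 (N(h) = 1 + (185/13)/8 = 1 + (185*(1/13))/8 = 1 + (⅛)*(185/13) = 1 + 185/104 = 289/104)
9961 + N(-56) = 9961 + 289/104 = 1036233/104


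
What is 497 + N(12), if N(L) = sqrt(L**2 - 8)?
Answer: 497 + 2*sqrt(34) ≈ 508.66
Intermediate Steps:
N(L) = sqrt(-8 + L**2)
497 + N(12) = 497 + sqrt(-8 + 12**2) = 497 + sqrt(-8 + 144) = 497 + sqrt(136) = 497 + 2*sqrt(34)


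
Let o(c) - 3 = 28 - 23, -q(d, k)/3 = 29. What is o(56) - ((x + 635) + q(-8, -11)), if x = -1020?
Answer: 480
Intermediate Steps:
q(d, k) = -87 (q(d, k) = -3*29 = -87)
o(c) = 8 (o(c) = 3 + (28 - 23) = 3 + 5 = 8)
o(56) - ((x + 635) + q(-8, -11)) = 8 - ((-1020 + 635) - 87) = 8 - (-385 - 87) = 8 - 1*(-472) = 8 + 472 = 480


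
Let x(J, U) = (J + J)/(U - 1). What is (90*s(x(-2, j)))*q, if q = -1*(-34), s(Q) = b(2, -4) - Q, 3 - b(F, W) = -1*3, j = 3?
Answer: 24480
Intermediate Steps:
b(F, W) = 6 (b(F, W) = 3 - (-1)*3 = 3 - 1*(-3) = 3 + 3 = 6)
x(J, U) = 2*J/(-1 + U) (x(J, U) = (2*J)/(-1 + U) = 2*J/(-1 + U))
s(Q) = 6 - Q
q = 34
(90*s(x(-2, j)))*q = (90*(6 - 2*(-2)/(-1 + 3)))*34 = (90*(6 - 2*(-2)/2))*34 = (90*(6 - 1*(-2)))*34 = (90*(6 + 2))*34 = (90*8)*34 = 720*34 = 24480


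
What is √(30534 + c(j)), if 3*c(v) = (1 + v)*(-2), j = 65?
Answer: √30490 ≈ 174.61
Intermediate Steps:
c(v) = -⅔ - 2*v/3 (c(v) = ((1 + v)*(-2))/3 = (-2 - 2*v)/3 = -⅔ - 2*v/3)
√(30534 + c(j)) = √(30534 + (-⅔ - ⅔*65)) = √(30534 + (-⅔ - 130/3)) = √(30534 - 44) = √30490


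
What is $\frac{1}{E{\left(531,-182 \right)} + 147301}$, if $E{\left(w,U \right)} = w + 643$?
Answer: $\frac{1}{148475} \approx 6.7351 \cdot 10^{-6}$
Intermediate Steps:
$E{\left(w,U \right)} = 643 + w$
$\frac{1}{E{\left(531,-182 \right)} + 147301} = \frac{1}{\left(643 + 531\right) + 147301} = \frac{1}{1174 + 147301} = \frac{1}{148475}$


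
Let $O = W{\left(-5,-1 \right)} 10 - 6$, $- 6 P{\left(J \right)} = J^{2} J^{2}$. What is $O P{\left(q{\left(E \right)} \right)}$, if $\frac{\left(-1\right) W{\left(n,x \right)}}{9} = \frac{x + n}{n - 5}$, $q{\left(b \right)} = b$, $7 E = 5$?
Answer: $\frac{6250}{2401} \approx 2.6031$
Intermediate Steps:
$E = \frac{5}{7}$ ($E = \frac{1}{7} \cdot 5 = \frac{5}{7} \approx 0.71429$)
$P{\left(J \right)} = - \frac{J^{4}}{6}$ ($P{\left(J \right)} = - \frac{J^{2} J^{2}}{6} = - \frac{J^{4}}{6}$)
$W{\left(n,x \right)} = - \frac{9 \left(n + x\right)}{-5 + n}$ ($W{\left(n,x \right)} = - 9 \frac{x + n}{n - 5} = - 9 \frac{n + x}{-5 + n} = - \frac{9 \left(n + x\right)}{-5 + n}$)
$O = -60$ ($O = \frac{9 \left(\left(-1\right) \left(-5\right) - -1\right)}{-5 - 5} \cdot 10 - 6 = \frac{9 \left(5 + 1\right)}{-10} \cdot 10 - 6 = 9 \left(- \frac{1}{10}\right) 6 \cdot 10 - 6 = \left(- \frac{27}{5}\right) 10 - 6 = -54 - 6 = -60$)
$O P{\left(q{\left(E \right)} \right)} = - 60 \left(- \frac{\left(\frac{5}{7}\right)^{4}}{6}\right) = - 60 \left(\left(- \frac{1}{6}\right) \frac{625}{2401}\right) = \left(-60\right) \left(- \frac{625}{14406}\right) = \frac{6250}{2401}$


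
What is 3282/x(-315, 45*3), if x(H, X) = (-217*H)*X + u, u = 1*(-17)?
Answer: 1641/4613954 ≈ 0.00035566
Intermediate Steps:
u = -17
x(H, X) = -17 - 217*H*X (x(H, X) = (-217*H)*X - 17 = -217*H*X - 17 = -17 - 217*H*X)
3282/x(-315, 45*3) = 3282/(-17 - 217*(-315)*45*3) = 3282/(-17 - 217*(-315)*135) = 3282/(-17 + 9227925) = 3282/9227908 = 3282*(1/9227908) = 1641/4613954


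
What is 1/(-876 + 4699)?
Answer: 1/3823 ≈ 0.00026157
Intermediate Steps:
1/(-876 + 4699) = 1/3823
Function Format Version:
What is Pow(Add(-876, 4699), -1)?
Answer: Rational(1, 3823) ≈ 0.00026157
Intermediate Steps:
Pow(Add(-876, 4699), -1) = Pow(3823, -1) = Rational(1, 3823)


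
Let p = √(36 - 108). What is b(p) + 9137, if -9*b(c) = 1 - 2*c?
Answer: 82232/9 + 4*I*√2/3 ≈ 9136.9 + 1.8856*I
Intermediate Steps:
p = 6*I*√2 (p = √(-72) = 6*I*√2 ≈ 8.4853*I)
b(c) = -⅑ + 2*c/9 (b(c) = -(1 - 2*c)/9 = -⅑ + 2*c/9)
b(p) + 9137 = (-⅑ + 2*(6*I*√2)/9) + 9137 = (-⅑ + 4*I*√2/3) + 9137 = 82232/9 + 4*I*√2/3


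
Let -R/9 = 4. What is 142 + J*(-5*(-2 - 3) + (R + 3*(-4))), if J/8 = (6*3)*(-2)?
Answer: 6766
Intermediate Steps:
R = -36 (R = -9*4 = -36)
J = -288 (J = 8*((6*3)*(-2)) = 8*(18*(-2)) = 8*(-36) = -288)
142 + J*(-5*(-2 - 3) + (R + 3*(-4))) = 142 - 288*(-5*(-2 - 3) + (-36 + 3*(-4))) = 142 - 288*(-5*(-5) + (-36 - 12)) = 142 - 288*(25 - 48) = 142 - 288*(-23) = 142 + 6624 = 6766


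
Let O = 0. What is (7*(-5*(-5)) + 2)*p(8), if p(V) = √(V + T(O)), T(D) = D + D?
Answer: 354*√2 ≈ 500.63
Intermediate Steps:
T(D) = 2*D
p(V) = √V (p(V) = √(V + 2*0) = √(V + 0) = √V)
(7*(-5*(-5)) + 2)*p(8) = (7*(-5*(-5)) + 2)*√8 = (7*25 + 2)*(2*√2) = (175 + 2)*(2*√2) = 177*(2*√2) = 354*√2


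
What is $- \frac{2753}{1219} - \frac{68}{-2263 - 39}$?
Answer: $- \frac{3127257}{1403069} \approx -2.2289$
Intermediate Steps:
$- \frac{2753}{1219} - \frac{68}{-2263 - 39} = \left(-2753\right) \frac{1}{1219} - \frac{68}{-2302} = - \frac{2753}{1219} - - \frac{34}{1151} = - \frac{2753}{1219} + \frac{34}{1151} = - \frac{3127257}{1403069}$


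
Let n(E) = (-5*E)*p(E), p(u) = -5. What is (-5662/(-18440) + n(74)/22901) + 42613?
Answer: 8997698375591/211147220 ≈ 42613.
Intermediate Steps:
n(E) = 25*E (n(E) = -5*E*(-5) = 25*E)
(-5662/(-18440) + n(74)/22901) + 42613 = (-5662/(-18440) + (25*74)/22901) + 42613 = (-5662*(-1/18440) + 1850*(1/22901)) + 42613 = (2831/9220 + 1850/22901) + 42613 = 81889731/211147220 + 42613 = 8997698375591/211147220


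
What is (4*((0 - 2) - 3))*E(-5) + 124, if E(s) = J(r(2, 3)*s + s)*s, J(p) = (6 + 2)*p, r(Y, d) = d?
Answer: -15876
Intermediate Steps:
J(p) = 8*p
E(s) = 32*s² (E(s) = (8*(3*s + s))*s = (8*(4*s))*s = (32*s)*s = 32*s²)
(4*((0 - 2) - 3))*E(-5) + 124 = (4*((0 - 2) - 3))*(32*(-5)²) + 124 = (4*(-2 - 3))*(32*25) + 124 = (4*(-5))*800 + 124 = -20*800 + 124 = -16000 + 124 = -15876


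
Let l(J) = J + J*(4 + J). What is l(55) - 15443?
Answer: -12143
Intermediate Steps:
l(55) - 15443 = 55*(5 + 55) - 15443 = 55*60 - 15443 = 3300 - 15443 = -12143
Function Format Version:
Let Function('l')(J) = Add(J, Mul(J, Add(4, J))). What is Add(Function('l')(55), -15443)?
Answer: -12143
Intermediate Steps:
Add(Function('l')(55), -15443) = Add(Mul(55, Add(5, 55)), -15443) = Add(Mul(55, 60), -15443) = Add(3300, -15443) = -12143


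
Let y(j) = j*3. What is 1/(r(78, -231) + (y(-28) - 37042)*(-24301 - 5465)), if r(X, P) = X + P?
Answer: 1/1105092363 ≈ 9.0490e-10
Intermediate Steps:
y(j) = 3*j
r(X, P) = P + X
1/(r(78, -231) + (y(-28) - 37042)*(-24301 - 5465)) = 1/((-231 + 78) + (3*(-28) - 37042)*(-24301 - 5465)) = 1/(-153 + (-84 - 37042)*(-29766)) = 1/(-153 - 37126*(-29766)) = 1/(-153 + 1105092516) = 1/1105092363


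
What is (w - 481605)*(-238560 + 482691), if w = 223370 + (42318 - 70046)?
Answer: -69812433153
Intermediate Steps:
w = 195642 (w = 223370 - 27728 = 195642)
(w - 481605)*(-238560 + 482691) = (195642 - 481605)*(-238560 + 482691) = -285963*244131 = -69812433153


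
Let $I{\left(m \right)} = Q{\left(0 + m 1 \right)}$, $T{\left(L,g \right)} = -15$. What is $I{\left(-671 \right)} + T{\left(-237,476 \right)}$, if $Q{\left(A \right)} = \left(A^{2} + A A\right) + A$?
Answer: $899796$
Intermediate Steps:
$Q{\left(A \right)} = A + 2 A^{2}$ ($Q{\left(A \right)} = \left(A^{2} + A^{2}\right) + A = 2 A^{2} + A = A + 2 A^{2}$)
$I{\left(m \right)} = m \left(1 + 2 m\right)$ ($I{\left(m \right)} = \left(0 + m 1\right) \left(1 + 2 \left(0 + m 1\right)\right) = \left(0 + m\right) \left(1 + 2 \left(0 + m\right)\right) = m \left(1 + 2 m\right)$)
$I{\left(-671 \right)} + T{\left(-237,476 \right)} = - 671 \left(1 + 2 \left(-671\right)\right) - 15 = - 671 \left(1 - 1342\right) - 15 = \left(-671\right) \left(-1341\right) - 15 = 899811 - 15 = 899796$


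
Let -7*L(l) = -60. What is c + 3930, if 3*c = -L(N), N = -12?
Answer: 27490/7 ≈ 3927.1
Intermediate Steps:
L(l) = 60/7 (L(l) = -⅐*(-60) = 60/7)
c = -20/7 (c = (-1*60/7)/3 = (⅓)*(-60/7) = -20/7 ≈ -2.8571)
c + 3930 = -20/7 + 3930 = 27490/7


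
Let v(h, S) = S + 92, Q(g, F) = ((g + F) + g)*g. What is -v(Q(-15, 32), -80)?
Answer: -12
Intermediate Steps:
Q(g, F) = g*(F + 2*g) (Q(g, F) = ((F + g) + g)*g = (F + 2*g)*g = g*(F + 2*g))
v(h, S) = 92 + S
-v(Q(-15, 32), -80) = -(92 - 80) = -1*12 = -12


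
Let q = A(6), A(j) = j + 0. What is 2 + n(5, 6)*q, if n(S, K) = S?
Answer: 32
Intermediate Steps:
A(j) = j
q = 6
2 + n(5, 6)*q = 2 + 5*6 = 2 + 30 = 32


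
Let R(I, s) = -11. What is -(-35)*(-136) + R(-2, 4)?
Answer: -4771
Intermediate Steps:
-(-35)*(-136) + R(-2, 4) = -(-35)*(-136) - 11 = -35*136 - 11 = -4760 - 11 = -4771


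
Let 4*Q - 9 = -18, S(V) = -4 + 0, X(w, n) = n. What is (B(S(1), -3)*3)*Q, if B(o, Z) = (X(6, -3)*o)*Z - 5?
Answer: 1107/4 ≈ 276.75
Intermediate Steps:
S(V) = -4
Q = -9/4 (Q = 9/4 + (1/4)*(-18) = 9/4 - 9/2 = -9/4 ≈ -2.2500)
B(o, Z) = -5 - 3*Z*o (B(o, Z) = (-3*o)*Z - 5 = -3*Z*o - 5 = -5 - 3*Z*o)
(B(S(1), -3)*3)*Q = ((-5 - 3*(-3)*(-4))*3)*(-9/4) = ((-5 - 36)*3)*(-9/4) = -41*3*(-9/4) = -123*(-9/4) = 1107/4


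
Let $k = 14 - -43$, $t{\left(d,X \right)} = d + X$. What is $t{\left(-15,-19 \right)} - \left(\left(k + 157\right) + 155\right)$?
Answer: $-403$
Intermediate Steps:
$t{\left(d,X \right)} = X + d$
$k = 57$ ($k = 14 + 43 = 57$)
$t{\left(-15,-19 \right)} - \left(\left(k + 157\right) + 155\right) = \left(-19 - 15\right) - \left(\left(57 + 157\right) + 155\right) = -34 - \left(214 + 155\right) = -34 - 369 = -403$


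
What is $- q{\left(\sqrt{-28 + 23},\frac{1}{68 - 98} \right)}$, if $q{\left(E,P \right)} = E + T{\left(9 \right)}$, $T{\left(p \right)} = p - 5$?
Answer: $-4 - i \sqrt{5} \approx -4.0 - 2.2361 i$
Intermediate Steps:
$T{\left(p \right)} = -5 + p$ ($T{\left(p \right)} = p - 5 = -5 + p$)
$q{\left(E,P \right)} = 4 + E$ ($q{\left(E,P \right)} = E + \left(-5 + 9\right) = E + 4 = 4 + E$)
$- q{\left(\sqrt{-28 + 23},\frac{1}{68 - 98} \right)} = - (4 + \sqrt{-28 + 23}) = - (4 + \sqrt{-5}) = - (4 + i \sqrt{5}) = -4 - i \sqrt{5}$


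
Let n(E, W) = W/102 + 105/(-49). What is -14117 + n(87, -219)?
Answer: -3360867/238 ≈ -14121.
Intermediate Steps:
n(E, W) = -15/7 + W/102 (n(E, W) = W*(1/102) + 105*(-1/49) = W/102 - 15/7 = -15/7 + W/102)
-14117 + n(87, -219) = -14117 + (-15/7 + (1/102)*(-219)) = -14117 + (-15/7 - 73/34) = -14117 - 1021/238 = -3360867/238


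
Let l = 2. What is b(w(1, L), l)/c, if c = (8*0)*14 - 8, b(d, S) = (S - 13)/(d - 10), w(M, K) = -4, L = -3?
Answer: -11/112 ≈ -0.098214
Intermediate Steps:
b(d, S) = (-13 + S)/(-10 + d)
c = -8 (c = 0*14 - 8 = 0 - 8 = -8)
b(w(1, L), l)/c = ((-13 + 2)/(-10 - 4))/(-8) = (-11/(-14))*(-1/8) = -1/14*(-11)*(-1/8) = (11/14)*(-1/8) = -11/112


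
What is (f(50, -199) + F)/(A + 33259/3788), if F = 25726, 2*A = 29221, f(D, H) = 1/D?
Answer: 2436254094/1384445825 ≈ 1.7597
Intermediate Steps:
A = 29221/2 (A = (½)*29221 = 29221/2 ≈ 14611.)
(f(50, -199) + F)/(A + 33259/3788) = (1/50 + 25726)/(29221/2 + 33259/3788) = (1/50 + 25726)/(29221/2 + 33259*(1/3788)) = 1286301/(50*(29221/2 + 33259/3788)) = 1286301/(50*(55377833/3788)) = (1286301/50)*(3788/55377833) = 2436254094/1384445825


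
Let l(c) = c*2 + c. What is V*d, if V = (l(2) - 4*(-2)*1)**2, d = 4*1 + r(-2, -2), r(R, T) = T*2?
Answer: 0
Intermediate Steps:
r(R, T) = 2*T
l(c) = 3*c (l(c) = 2*c + c = 3*c)
d = 0 (d = 4*1 + 2*(-2) = 4 - 4 = 0)
V = 196 (V = (3*2 - 4*(-2)*1)**2 = (6 + 8*1)**2 = (6 + 8)**2 = 14**2 = 196)
V*d = 196*0 = 0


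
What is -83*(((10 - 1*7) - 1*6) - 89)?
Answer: 7636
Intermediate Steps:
-83*(((10 - 1*7) - 1*6) - 89) = -83*(((10 - 7) - 6) - 89) = -83*((3 - 6) - 89) = -83*(-3 - 89) = -83*(-92) = 7636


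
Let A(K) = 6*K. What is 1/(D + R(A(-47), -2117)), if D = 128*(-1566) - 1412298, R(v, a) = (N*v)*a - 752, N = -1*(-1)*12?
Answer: 1/5550430 ≈ 1.8017e-7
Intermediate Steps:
N = 12 (N = 1*12 = 12)
R(v, a) = -752 + 12*a*v (R(v, a) = (12*v)*a - 752 = 12*a*v - 752 = -752 + 12*a*v)
D = -1612746 (D = -200448 - 1412298 = -1612746)
1/(D + R(A(-47), -2117)) = 1/(-1612746 + (-752 + 12*(-2117)*(6*(-47)))) = 1/(-1612746 + (-752 + 12*(-2117)*(-282))) = 1/(-1612746 + (-752 + 7163928)) = 1/(-1612746 + 7163176) = 1/5550430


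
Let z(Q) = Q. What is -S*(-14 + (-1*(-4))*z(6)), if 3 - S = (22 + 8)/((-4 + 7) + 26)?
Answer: -570/29 ≈ -19.655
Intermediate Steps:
S = 57/29 (S = 3 - (22 + 8)/((-4 + 7) + 26) = 3 - 30/(3 + 26) = 3 - 30/29 = 57/29 ≈ 1.9655)
-S*(-14 + (-1*(-4))*z(6)) = -57*(-14 - 1*(-4)*6)/29 = -57*(-14 + 4*6)/29 = -57*(-14 + 24)/29 = -57*10/29 = -1*570/29 = -570/29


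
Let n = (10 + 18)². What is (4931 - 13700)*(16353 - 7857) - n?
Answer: -74502208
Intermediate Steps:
n = 784 (n = 28² = 784)
(4931 - 13700)*(16353 - 7857) - n = (4931 - 13700)*(16353 - 7857) - 1*784 = -8769*8496 - 784 = -74501424 - 784 = -74502208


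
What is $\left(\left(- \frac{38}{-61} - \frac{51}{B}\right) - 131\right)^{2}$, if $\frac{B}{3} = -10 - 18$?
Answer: $\frac{49127392609}{2917264} \approx 16840.0$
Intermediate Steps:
$B = -84$ ($B = 3 \left(-10 - 18\right) = 3 \left(-28\right) = -84$)
$\left(\left(- \frac{38}{-61} - \frac{51}{B}\right) - 131\right)^{2} = \left(\left(- \frac{38}{-61} - \frac{51}{-84}\right) - 131\right)^{2} = \left(\left(\left(-38\right) \left(- \frac{1}{61}\right) - - \frac{17}{28}\right) - 131\right)^{2} = \left(\left(\frac{38}{61} + \frac{17}{28}\right) - 131\right)^{2} = \left(\frac{2101}{1708} - 131\right)^{2} = \left(- \frac{221647}{1708}\right)^{2} = \frac{49127392609}{2917264}$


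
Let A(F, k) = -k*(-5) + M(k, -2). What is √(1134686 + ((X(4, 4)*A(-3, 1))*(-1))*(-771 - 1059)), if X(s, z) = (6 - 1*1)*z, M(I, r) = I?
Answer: √1354286 ≈ 1163.7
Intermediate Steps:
A(F, k) = 6*k (A(F, k) = -k*(-5) + k = 5*k + k = 6*k)
X(s, z) = 5*z (X(s, z) = (6 - 1)*z = 5*z)
√(1134686 + ((X(4, 4)*A(-3, 1))*(-1))*(-771 - 1059)) = √(1134686 + (((5*4)*(6*1))*(-1))*(-771 - 1059)) = √(1134686 + ((20*6)*(-1))*(-1830)) = √(1134686 + (120*(-1))*(-1830)) = √(1134686 - 120*(-1830)) = √(1134686 + 219600) = √1354286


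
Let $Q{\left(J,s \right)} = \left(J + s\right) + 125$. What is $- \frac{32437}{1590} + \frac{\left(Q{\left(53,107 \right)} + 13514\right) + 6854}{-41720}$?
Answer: $- \frac{138610991}{6633480} \approx -20.896$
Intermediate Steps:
$Q{\left(J,s \right)} = 125 + J + s$
$- \frac{32437}{1590} + \frac{\left(Q{\left(53,107 \right)} + 13514\right) + 6854}{-41720} = - \frac{32437}{1590} + \frac{\left(\left(125 + 53 + 107\right) + 13514\right) + 6854}{-41720} = \left(-32437\right) \frac{1}{1590} + \left(\left(285 + 13514\right) + 6854\right) \left(- \frac{1}{41720}\right) = - \frac{32437}{1590} + \left(13799 + 6854\right) \left(- \frac{1}{41720}\right) = - \frac{32437}{1590} + 20653 \left(- \frac{1}{41720}\right) = - \frac{32437}{1590} - \frac{20653}{41720} = - \frac{138610991}{6633480}$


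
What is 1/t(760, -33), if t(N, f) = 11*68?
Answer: 1/748 ≈ 0.0013369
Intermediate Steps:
t(N, f) = 748
1/t(760, -33) = 1/748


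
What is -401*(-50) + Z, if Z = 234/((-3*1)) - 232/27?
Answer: 539012/27 ≈ 19963.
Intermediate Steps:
Z = -2338/27 (Z = 234/(-3) - 232*1/27 = 234*(-⅓) - 232/27 = -78 - 232/27 = -2338/27 ≈ -86.593)
-401*(-50) + Z = -401*(-50) - 2338/27 = 20050 - 2338/27 = 539012/27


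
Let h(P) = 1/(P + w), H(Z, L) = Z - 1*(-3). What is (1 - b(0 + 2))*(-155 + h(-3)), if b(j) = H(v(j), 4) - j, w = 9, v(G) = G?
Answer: 929/3 ≈ 309.67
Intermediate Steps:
H(Z, L) = 3 + Z (H(Z, L) = Z + 3 = 3 + Z)
b(j) = 3 (b(j) = (3 + j) - j = 3)
h(P) = 1/(9 + P) (h(P) = 1/(P + 9) = 1/(9 + P))
(1 - b(0 + 2))*(-155 + h(-3)) = (1 - 1*3)*(-155 + 1/(9 - 3)) = (1 - 3)*(-155 + 1/6) = -2*(-155 + ⅙) = -2*(-929/6) = 929/3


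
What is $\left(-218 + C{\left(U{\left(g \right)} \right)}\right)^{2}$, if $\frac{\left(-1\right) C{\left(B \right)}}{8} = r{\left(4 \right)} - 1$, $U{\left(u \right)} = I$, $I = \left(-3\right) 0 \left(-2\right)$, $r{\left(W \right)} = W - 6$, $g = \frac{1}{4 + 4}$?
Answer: $37636$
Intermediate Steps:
$g = \frac{1}{8} \approx 0.125$
$r{\left(W \right)} = -6 + W$ ($r{\left(W \right)} = W - 6 = -6 + W$)
$I = 0$ ($I = 0 \left(-2\right) = 0$)
$U{\left(u \right)} = 0$
$C{\left(B \right)} = 24$ ($C{\left(B \right)} = - 8 \left(\left(-6 + 4\right) - 1\right) = - 8 \left(-2 - 1\right) = \left(-8\right) \left(-3\right) = 24$)
$\left(-218 + C{\left(U{\left(g \right)} \right)}\right)^{2} = \left(-218 + 24\right)^{2} = \left(-194\right)^{2} = 37636$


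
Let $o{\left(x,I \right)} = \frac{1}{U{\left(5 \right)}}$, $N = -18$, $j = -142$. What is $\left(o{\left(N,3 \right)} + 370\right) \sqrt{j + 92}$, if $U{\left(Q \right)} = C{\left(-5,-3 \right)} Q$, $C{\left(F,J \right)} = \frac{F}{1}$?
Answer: $\frac{9249 i \sqrt{2}}{5} \approx 2616.0 i$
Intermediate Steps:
$C{\left(F,J \right)} = F$ ($C{\left(F,J \right)} = F 1 = F$)
$U{\left(Q \right)} = - 5 Q$
$o{\left(x,I \right)} = - \frac{1}{25}$ ($o{\left(x,I \right)} = \frac{1}{\left(-5\right) 5} = \frac{1}{-25} = - \frac{1}{25}$)
$\left(o{\left(N,3 \right)} + 370\right) \sqrt{j + 92} = \left(- \frac{1}{25} + 370\right) \sqrt{-142 + 92} = \frac{9249 \sqrt{-50}}{25} = \frac{9249 \cdot 5 i \sqrt{2}}{25} = \frac{9249 i \sqrt{2}}{5}$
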